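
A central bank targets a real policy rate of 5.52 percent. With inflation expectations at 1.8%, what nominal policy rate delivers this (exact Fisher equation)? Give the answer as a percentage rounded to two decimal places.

7.42%

(1 + i) = (1 + r)(1 + π) = 1.05520 × 1.01800 = 1.0741936
i = 1.0741936 − 1, so the required nominal rate is 7.42%.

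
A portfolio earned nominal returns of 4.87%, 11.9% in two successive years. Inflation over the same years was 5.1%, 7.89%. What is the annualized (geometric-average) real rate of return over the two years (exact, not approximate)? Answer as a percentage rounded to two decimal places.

Compound the nominal returns: 1.0487 × 1.1190 = 1.17349530.
Compound inflation: 1.0510 × 1.0789 = 1.13392390.
Deflate: 1.17349530 / 1.13392390 = 1.03489776.
Annualized real rate = 1.03489776^(1/2) − 1 = 1.7299% → 1.73%.

1.73%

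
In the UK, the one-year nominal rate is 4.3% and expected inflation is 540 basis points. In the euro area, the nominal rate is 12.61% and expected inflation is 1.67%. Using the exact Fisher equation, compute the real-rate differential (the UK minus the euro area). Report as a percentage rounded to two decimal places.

The UK: (1 + 0.0430)/(1 + 0.0540) − 1 = -1.0436%
The euro area: (1 + 0.1261)/(1 + 0.0167) − 1 = 10.7603%
Differential = -1.0436% − 10.7603% = -11.8039% → -11.80%.

-11.80%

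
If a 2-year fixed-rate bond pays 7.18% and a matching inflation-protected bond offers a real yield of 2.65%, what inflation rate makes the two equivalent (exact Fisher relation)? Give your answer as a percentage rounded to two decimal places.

(1 + π) = (1 + i)/(1 + r) = 1.07180 / 1.02650 = 1.044131
Break-even inflation = 1.044131 − 1 → 4.41%.

4.41%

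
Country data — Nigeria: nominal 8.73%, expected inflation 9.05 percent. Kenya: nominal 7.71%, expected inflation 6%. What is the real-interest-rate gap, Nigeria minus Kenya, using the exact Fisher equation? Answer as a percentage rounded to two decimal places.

-1.91%

Nigeria: (1 + 0.0873)/(1 + 0.0905) − 1 = -0.2934%
Kenya: (1 + 0.0771)/(1 + 0.0600) − 1 = 1.6132%
Differential = -0.2934% − 1.6132% = -1.9067% → -1.91%.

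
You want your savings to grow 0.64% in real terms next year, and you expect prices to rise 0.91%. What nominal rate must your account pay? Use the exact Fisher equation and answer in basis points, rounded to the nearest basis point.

(1 + i) = (1 + r)(1 + π) = 1.00640 × 1.00910 = 1.01555824
i = 1.01555824 − 1, so the required nominal rate is 156 basis points.

156 basis points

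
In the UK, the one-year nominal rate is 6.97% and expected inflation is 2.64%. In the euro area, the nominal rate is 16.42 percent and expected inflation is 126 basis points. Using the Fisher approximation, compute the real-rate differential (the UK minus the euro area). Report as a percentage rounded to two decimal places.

The UK: 6.97% − 2.64% = 4.330%
The euro area: 16.42% − 1.26% = 15.160%
Differential = -10.830% → -10.83%.

-10.83%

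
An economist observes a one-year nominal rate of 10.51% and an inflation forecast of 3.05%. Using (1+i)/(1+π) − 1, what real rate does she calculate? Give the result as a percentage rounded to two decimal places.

1 + r = 1.10510 / 1.03050 = 1.072392
r = 1.072392 − 1 = 7.2392%, i.e. 7.24%.

7.24%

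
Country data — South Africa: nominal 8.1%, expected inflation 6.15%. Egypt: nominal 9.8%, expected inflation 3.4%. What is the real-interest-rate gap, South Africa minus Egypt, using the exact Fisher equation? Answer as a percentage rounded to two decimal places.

-4.35%

South Africa: (1 + 0.0810)/(1 + 0.0615) − 1 = 1.8370%
Egypt: (1 + 0.0980)/(1 + 0.0340) − 1 = 6.1896%
Differential = 1.8370% − 6.1896% = -4.3525% → -4.35%.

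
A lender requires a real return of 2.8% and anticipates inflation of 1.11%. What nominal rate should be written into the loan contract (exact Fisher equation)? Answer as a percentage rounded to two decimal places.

(1 + i) = (1 + r)(1 + π) = 1.02800 × 1.01110 = 1.0394108
i = 1.0394108 − 1, so the required nominal rate is 3.94%.

3.94%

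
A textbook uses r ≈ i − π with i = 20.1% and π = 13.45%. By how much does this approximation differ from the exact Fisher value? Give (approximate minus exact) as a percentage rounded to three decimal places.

Approximate: r ≈ 20.100% − 13.450% = 6.6500%
Exact: (1 + 0.2010)/(1 + 0.1345) − 1 = 5.8616%
Error = 6.6500% − 5.8616% = 0.7884% → 0.788%.

0.788%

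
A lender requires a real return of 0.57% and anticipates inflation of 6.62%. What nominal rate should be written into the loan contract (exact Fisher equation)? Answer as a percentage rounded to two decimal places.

7.23%

(1 + i) = (1 + r)(1 + π) = 1.00570 × 1.06620 = 1.07227734
i = 1.07227734 − 1, so the required nominal rate is 7.23%.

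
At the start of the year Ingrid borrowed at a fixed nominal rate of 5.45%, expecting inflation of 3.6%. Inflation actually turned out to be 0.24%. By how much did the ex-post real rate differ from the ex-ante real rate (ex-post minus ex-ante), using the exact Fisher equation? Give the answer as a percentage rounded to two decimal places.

Ex-ante: (1 + 0.0545)/(1 + 0.0360) − 1 = 1.7857%
Ex-post: (1 + 0.0545)/(1 + 0.0024) − 1 = 5.1975%
Difference (ex-post − ex-ante) = 3.4118% → 3.41%.

3.41%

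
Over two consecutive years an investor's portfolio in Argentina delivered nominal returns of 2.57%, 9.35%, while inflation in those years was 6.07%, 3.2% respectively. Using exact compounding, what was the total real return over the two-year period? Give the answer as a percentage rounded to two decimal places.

2.46%

Nominal growth factor = 1.0257 × 1.0935 = 1.121603
Price-level growth factor = 1.0607 × 1.0320 = 1.094642
Real growth factor = 1.121603 / 1.094642 = 1.024630
Total real return = 1.024630 − 1 → 2.46%.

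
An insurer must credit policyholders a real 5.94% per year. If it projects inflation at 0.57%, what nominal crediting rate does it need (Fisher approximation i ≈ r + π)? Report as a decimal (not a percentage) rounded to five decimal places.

i ≈ r + π = 5.94% + 0.57% = 0.06510.

0.06510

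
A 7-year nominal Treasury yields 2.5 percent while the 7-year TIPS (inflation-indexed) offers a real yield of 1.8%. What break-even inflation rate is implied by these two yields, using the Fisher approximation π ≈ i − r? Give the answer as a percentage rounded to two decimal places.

0.70%

π ≈ i − r = 2.5% − 1.8% → 0.70%.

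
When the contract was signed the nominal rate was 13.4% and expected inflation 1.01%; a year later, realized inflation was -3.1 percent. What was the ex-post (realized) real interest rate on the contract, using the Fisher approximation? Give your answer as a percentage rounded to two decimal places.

Ex-post: 13.4% − (-3.1%) = 16.500%
So the realized real rate is 16.50%.

16.50%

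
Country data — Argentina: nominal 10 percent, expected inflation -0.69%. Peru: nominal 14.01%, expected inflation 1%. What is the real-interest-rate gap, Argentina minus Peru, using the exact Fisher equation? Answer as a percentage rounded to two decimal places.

-2.12%

Argentina: (1 + 0.1000)/(1 − 0.0069) − 1 = 10.7643%
Peru: (1 + 0.1401)/(1 + 0.0100) − 1 = 12.8812%
Differential = 10.7643% − 12.8812% = -2.1169% → -2.12%.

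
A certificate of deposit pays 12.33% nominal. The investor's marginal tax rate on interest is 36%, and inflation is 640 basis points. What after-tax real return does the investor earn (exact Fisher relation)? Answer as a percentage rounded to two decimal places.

1.40%

After-tax nominal return = 12.33% × (1 − 0.36) = 7.8912%.
1 + r = 1.078912 / 1.06400 = 1.014015
After-tax real rate = 1.014015 − 1 → 1.40%.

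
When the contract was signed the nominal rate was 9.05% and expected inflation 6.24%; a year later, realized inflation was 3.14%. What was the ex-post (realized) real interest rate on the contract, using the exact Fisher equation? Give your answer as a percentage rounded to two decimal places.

5.73%

Ex-post: (1 + 0.0905)/(1 + 0.0314) − 1 = 5.7301%
So the realized real rate is 5.73%.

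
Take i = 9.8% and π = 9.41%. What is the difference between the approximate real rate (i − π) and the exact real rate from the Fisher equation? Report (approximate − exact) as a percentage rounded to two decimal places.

0.03%

Approximate: r ≈ 9.800% − 9.410% = 0.3900%
Exact: (1 + 0.0980)/(1 + 0.0941) − 1 = 0.3565%
Error = 0.3900% − 0.3565% = 0.0335% → 0.03%.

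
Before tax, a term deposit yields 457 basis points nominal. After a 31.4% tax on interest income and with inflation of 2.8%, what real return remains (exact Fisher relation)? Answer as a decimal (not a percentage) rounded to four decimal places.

After-tax nominal return = 4.57% × (1 − 0.314) = 3.13502%.
1 + r = 1.0313502 / 1.02800 = 1.003259
After-tax real rate = 1.003259 − 1 → 0.0033.

0.0033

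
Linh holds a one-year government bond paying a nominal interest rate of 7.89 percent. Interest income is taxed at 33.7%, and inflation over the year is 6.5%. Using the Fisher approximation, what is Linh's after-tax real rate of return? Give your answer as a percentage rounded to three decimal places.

-1.269%

After-tax nominal return = 7.89% × (1 − 0.337) = 5.23107%.
r ≈ 5.23107% − 6.5% → -1.269%.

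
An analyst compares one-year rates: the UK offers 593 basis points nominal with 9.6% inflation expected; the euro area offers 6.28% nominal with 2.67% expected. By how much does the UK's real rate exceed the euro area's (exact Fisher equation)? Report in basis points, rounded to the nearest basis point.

-686 basis points

The UK: (1 + 0.0593)/(1 + 0.0960) − 1 = -3.3485%
The euro area: (1 + 0.0628)/(1 + 0.0267) − 1 = 3.5161%
Differential = -3.3485% − 3.5161% = -6.8647% → -686 basis points.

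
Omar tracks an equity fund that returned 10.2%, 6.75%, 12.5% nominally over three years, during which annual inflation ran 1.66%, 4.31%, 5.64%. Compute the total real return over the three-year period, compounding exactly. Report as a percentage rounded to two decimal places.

Compound the nominal returns: 1.1020 × 1.0675 × 1.1250 = 1.323433.
Compound inflation: 1.0166 × 1.0431 × 1.0564 = 1.120223.
Deflate: 1.323433 / 1.120223 = 1.181402.
Total real return = 1.181402 − 1 → 18.14%.

18.14%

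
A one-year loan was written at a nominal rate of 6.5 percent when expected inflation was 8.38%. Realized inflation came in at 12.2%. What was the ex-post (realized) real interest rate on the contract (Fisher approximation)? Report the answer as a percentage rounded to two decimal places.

-5.70%

Ex-post: 6.5% − 12.2% = -5.700%
So the realized real rate is -5.70%.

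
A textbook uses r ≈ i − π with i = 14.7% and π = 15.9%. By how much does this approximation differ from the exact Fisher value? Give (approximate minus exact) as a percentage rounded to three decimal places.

-0.165%

Approximate: r ≈ 14.700% − 15.900% = -1.2000%
Exact: (1 + 0.1470)/(1 + 0.1590) − 1 = -1.0354%
Error = -1.2000% − (-1.0354%) = -0.1646% → -0.165%.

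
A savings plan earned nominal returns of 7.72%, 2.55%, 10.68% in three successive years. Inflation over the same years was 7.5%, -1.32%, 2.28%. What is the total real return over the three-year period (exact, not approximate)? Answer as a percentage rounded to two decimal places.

Compound the nominal returns: 1.0772 × 1.0255 × 1.1068 = 1.222647.
Compound inflation: 1.0750 × 0.9868 × 1.0228 = 1.084996.
Deflate: 1.222647 / 1.084996 = 1.126867.
Total real return = 1.126867 − 1 → 12.69%.

12.69%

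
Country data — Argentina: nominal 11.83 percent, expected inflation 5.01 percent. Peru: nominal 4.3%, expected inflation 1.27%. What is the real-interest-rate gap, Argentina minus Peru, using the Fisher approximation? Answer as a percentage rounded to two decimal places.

3.79%

Argentina: 11.83% − 5.01% = 6.820%
Peru: 4.3% − 1.27% = 3.030%
Differential = 3.790% → 3.79%.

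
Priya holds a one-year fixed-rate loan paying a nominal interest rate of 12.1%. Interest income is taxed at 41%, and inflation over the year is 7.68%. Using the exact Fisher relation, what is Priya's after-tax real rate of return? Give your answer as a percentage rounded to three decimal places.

-0.502%

After-tax nominal return = 12.1% × (1 − 0.41) = 7.1390%.
1 + r = 1.07139 / 1.07680 = 0.994976
After-tax real rate = 0.994976 − 1 → -0.502%.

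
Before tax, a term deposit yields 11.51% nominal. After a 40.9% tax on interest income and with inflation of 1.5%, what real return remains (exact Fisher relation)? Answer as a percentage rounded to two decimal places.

5.22%

After-tax nominal return = 11.51% × (1 − 0.409) = 6.80241%.
1 + r = 1.0680241 / 1.01500 = 1.052240
After-tax real rate = 1.052240 − 1 → 5.22%.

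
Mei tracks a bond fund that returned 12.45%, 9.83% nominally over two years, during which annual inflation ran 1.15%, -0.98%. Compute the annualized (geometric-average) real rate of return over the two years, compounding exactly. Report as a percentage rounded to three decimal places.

Compound the nominal returns: 1.1245 × 1.0983 = 1.23503835.
Compound inflation: 1.0115 × 0.9902 = 1.00158730.
Deflate: 1.23503835 / 1.00158730 = 1.23308108.
Annualized real rate = 1.23308108^(1/2) − 1 = 11.0442% → 11.044%.

11.044%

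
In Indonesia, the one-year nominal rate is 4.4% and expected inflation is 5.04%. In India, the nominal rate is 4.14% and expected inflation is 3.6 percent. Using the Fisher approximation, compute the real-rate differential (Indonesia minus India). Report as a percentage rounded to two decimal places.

-1.18%

Indonesia: 4.4% − 5.04% = -0.640%
India: 4.14% − 3.6% = 0.540%
Differential = -1.180% → -1.18%.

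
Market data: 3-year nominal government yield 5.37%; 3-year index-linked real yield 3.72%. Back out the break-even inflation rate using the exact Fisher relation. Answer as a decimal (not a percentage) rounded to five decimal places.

0.01591

(1 + π) = (1 + i)/(1 + r) = 1.05370 / 1.03720 = 1.015908
Break-even inflation = 1.015908 − 1 → 0.01591.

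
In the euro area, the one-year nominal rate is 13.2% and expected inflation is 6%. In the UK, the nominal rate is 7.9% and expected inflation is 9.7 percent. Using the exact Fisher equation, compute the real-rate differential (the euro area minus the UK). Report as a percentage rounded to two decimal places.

8.43%

The euro area: (1 + 0.1320)/(1 + 0.0600) − 1 = 6.7925%
The UK: (1 + 0.0790)/(1 + 0.0970) − 1 = -1.6408%
Differential = 6.7925% − (-1.6408%) = 8.4333% → 8.43%.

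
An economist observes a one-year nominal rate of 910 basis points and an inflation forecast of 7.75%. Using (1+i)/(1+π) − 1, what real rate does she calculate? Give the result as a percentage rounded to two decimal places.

By the Fisher identity, 1 + r = (1 + i)/(1 + π).
1 + r = 1.09100 / 1.07750 = 1.012529
r = 1.012529 − 1 = 1.2529%, i.e. 1.25%.

1.25%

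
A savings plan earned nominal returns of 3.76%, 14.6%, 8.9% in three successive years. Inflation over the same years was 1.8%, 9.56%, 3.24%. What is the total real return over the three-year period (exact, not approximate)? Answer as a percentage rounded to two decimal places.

Nominal growth factor = 1.0376 × 1.1460 × 1.0890 = 1.294919
Price-level growth factor = 1.0180 × 1.0956 × 1.0324 = 1.151457
Real growth factor = 1.294919 / 1.151457 = 1.124591
Total real return = 1.124591 − 1 → 12.46%.

12.46%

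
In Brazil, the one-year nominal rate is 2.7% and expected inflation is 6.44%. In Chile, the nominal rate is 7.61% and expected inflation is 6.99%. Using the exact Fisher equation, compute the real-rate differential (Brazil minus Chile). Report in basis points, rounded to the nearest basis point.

-409 basis points

Brazil: (1 + 0.0270)/(1 + 0.0644) − 1 = -3.5137%
Chile: (1 + 0.0761)/(1 + 0.0699) − 1 = 0.5795%
Differential = -3.5137% − 0.5795% = -4.0932% → -409 basis points.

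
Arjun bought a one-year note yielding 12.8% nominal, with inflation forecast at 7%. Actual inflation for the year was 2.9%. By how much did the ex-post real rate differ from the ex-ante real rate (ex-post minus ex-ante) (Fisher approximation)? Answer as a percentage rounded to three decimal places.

Ex-ante: 12.8% − 7% = 5.800%
Ex-post: 12.8% − 2.9% = 9.900%
Difference (ex-post − ex-ante) = 4.1000% → 4.100%.

4.100%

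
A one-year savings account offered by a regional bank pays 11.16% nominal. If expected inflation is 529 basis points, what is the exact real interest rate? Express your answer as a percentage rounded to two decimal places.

5.58%

By the Fisher identity, 1 + r = (1 + i)/(1 + π).
1 + r = 1.11160 / 1.05290 = 1.055751
r = 1.055751 − 1 = 5.5751%, i.e. 5.58%.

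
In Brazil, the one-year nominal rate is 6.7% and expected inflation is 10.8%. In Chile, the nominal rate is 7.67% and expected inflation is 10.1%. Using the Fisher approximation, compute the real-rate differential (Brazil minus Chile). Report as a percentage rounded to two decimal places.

Brazil: 6.7% − 10.8% = -4.100%
Chile: 7.67% − 10.1% = -2.430%
Differential = -1.670% → -1.67%.

-1.67%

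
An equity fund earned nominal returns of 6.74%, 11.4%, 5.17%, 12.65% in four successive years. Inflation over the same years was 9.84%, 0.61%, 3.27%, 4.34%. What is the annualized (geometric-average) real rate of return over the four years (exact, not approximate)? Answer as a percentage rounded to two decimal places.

Nominal growth factor = 1.0674 × 1.1140 × 1.0517 × 1.1265 = 1.40875496
Price-level growth factor = 1.0984 × 1.0061 × 1.0327 × 1.0434 = 1.19076670
Real growth factor = 1.40875496 / 1.19076670 = 1.18306546
Annualized real rate = 1.18306546^(1/4) − 1 = 4.2923% → 4.29%.

4.29%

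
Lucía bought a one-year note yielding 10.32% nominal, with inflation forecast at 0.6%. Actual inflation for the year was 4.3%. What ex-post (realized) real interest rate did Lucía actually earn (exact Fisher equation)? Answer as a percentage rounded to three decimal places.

Ex-post: (1 + 0.1032)/(1 + 0.0430) − 1 = 5.7718%
So the realized real rate is 5.772%.

5.772%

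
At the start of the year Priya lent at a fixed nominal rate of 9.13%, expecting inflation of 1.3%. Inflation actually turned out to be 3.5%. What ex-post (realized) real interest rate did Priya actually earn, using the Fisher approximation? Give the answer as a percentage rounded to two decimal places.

5.63%

Ex-post: 9.13% − 3.5% = 5.630%
So the realized real rate is 5.63%.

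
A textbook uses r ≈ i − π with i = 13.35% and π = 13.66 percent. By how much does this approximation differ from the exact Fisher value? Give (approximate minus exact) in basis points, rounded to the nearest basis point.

Approximate: r ≈ 13.350% − 13.660% = -0.3100%
Exact: (1 + 0.1335)/(1 + 0.1366) − 1 = -0.2727%
Error = -0.3100% − (-0.2727%) = -0.0373% → -4 basis points.

-4 basis points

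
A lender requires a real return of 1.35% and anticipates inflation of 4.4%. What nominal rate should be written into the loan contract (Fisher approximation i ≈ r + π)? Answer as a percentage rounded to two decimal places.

i ≈ r + π = 1.35% + 4.4% = 5.75%.

5.75%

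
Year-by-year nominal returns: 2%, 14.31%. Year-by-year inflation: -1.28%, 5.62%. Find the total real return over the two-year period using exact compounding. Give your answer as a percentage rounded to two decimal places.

11.82%

Nominal growth factor = 1.0200 × 1.1431 = 1.165962
Price-level growth factor = 0.9872 × 1.0562 = 1.042681
Real growth factor = 1.165962 / 1.042681 = 1.118235
Total real return = 1.118235 − 1 → 11.82%.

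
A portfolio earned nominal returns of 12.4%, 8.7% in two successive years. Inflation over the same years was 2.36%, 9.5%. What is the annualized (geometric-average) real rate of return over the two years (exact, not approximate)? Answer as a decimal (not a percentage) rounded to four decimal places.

Compound the nominal returns: 1.1240 × 1.0870 = 1.22178800.
Compound inflation: 1.0236 × 1.0950 = 1.12084200.
Deflate: 1.22178800 / 1.12084200 = 1.09006265.
Annualized real rate = 1.09006265^(1/2) − 1 = 4.4061% → 0.0441.

0.0441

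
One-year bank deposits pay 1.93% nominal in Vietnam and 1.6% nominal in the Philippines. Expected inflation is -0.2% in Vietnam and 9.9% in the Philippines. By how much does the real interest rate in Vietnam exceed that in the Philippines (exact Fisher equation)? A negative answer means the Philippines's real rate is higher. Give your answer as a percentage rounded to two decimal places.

Vietnam: (1 + 0.0193)/(1 − 0.0020) − 1 = 2.1343%
The Philippines: (1 + 0.0160)/(1 + 0.0990) − 1 = -7.5523%
Differential = 2.1343% − (-7.5523%) = 9.6866% → 9.69%.

9.69%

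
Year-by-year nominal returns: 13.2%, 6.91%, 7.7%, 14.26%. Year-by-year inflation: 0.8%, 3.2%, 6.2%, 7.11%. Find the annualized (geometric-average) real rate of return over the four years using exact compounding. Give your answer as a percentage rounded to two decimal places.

Compound the nominal returns: 1.1320 × 1.0691 × 1.0770 × 1.1426 = 1.48927425.
Compound inflation: 1.0080 × 1.0320 × 1.0620 × 1.0711 = 1.18329973.
Deflate: 1.48927425 / 1.18329973 = 1.25857736.
Annualized real rate = 1.25857736^(1/4) − 1 = 5.9181% → 5.92%.

5.92%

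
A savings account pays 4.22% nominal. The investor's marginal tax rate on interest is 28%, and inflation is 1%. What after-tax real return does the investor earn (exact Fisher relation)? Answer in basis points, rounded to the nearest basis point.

After-tax nominal return = 4.22% × (1 − 0.28) = 3.0384%.
1 + r = 1.030384 / 1.01000 = 1.020182
After-tax real rate = 1.020182 − 1 → 202 basis points.

202 basis points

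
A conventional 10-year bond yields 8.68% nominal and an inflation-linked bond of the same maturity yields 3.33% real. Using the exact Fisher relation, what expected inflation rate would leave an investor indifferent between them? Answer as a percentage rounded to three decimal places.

(1 + π) = (1 + i)/(1 + r) = 1.08680 / 1.03330 = 1.051776
Break-even inflation = 1.051776 − 1 → 5.178%.

5.178%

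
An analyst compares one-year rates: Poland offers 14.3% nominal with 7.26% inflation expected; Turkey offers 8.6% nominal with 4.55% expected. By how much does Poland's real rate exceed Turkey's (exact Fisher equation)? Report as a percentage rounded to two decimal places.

Poland: (1 + 0.1430)/(1 + 0.0726) − 1 = 6.5635%
Turkey: (1 + 0.0860)/(1 + 0.0455) − 1 = 3.8737%
Differential = 6.5635% − 3.8737% = 2.6897% → 2.69%.

2.69%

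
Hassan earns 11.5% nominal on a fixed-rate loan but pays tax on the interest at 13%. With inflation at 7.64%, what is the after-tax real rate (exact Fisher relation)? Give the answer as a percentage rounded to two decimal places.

2.20%

After-tax nominal return = 11.5% × (1 − 0.13) = 10.0050%.
1 + r = 1.10005 / 1.07640 = 1.021971
After-tax real rate = 1.021971 − 1 → 2.20%.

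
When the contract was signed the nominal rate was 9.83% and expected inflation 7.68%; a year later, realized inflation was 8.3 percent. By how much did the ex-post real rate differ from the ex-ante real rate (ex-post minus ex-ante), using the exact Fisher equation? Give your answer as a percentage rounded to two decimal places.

-0.58%

Ex-ante: (1 + 0.0983)/(1 + 0.0768) − 1 = 1.9967%
Ex-post: (1 + 0.0983)/(1 + 0.0830) − 1 = 1.4127%
Difference (ex-post − ex-ante) = -0.5839% → -0.58%.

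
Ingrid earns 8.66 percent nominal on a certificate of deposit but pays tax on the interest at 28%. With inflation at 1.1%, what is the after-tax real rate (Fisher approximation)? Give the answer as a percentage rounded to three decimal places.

After-tax nominal return = 8.66% × (1 − 0.28) = 6.2352%.
r ≈ 6.2352% − 1.1% → 5.135%.

5.135%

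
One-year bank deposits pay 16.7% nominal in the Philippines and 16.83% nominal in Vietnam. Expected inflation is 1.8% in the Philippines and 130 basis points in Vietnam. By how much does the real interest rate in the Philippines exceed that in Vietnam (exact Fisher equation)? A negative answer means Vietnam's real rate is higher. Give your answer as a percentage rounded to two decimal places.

The Philippines: (1 + 0.1670)/(1 + 0.0180) − 1 = 14.6365%
Vietnam: (1 + 0.1683)/(1 + 0.0130) − 1 = 15.3307%
Differential = 14.6365% − 15.3307% = -0.6942% → -0.69%.

-0.69%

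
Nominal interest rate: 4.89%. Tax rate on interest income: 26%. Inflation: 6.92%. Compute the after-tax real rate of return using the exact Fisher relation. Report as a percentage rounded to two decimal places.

After-tax nominal return = 4.89% × (1 − 0.26) = 3.6186%.
1 + r = 1.036186 / 1.06920 = 0.969123
After-tax real rate = 0.969123 − 1 → -3.09%.

-3.09%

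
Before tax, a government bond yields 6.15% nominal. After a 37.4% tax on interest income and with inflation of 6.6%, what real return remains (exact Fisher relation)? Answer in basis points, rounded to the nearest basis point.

-258 basis points

After-tax nominal return = 6.15% × (1 − 0.374) = 3.8499%.
1 + r = 1.038499 / 1.06600 = 0.974202
After-tax real rate = 0.974202 − 1 → -258 basis points.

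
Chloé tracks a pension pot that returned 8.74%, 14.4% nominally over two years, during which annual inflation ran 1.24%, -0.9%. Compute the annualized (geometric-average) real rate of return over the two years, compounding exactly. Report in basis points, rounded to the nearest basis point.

Nominal growth factor = 1.0874 × 1.1440 = 1.24398560
Price-level growth factor = 1.0124 × 0.9910 = 1.00328840
Real growth factor = 1.24398560 / 1.00328840 = 1.23990829
Annualized real rate = 1.23990829^(1/2) − 1 = 11.3512% → 1135 basis points.

1135 basis points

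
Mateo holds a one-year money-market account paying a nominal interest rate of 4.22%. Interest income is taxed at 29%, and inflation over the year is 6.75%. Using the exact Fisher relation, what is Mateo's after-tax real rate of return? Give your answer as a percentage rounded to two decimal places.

After-tax nominal return = 4.22% × (1 − 0.29) = 2.9962%.
1 + r = 1.029962 / 1.06750 = 0.964836
After-tax real rate = 0.964836 − 1 → -3.52%.

-3.52%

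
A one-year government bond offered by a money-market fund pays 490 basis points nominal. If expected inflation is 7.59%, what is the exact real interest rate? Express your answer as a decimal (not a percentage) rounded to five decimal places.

By the Fisher relation, 1 + r = (1 + i)/(1 + π).
1 + r = 1.04900 / 1.07590 = 0.974998
r = 0.974998 − 1 = -2.5002%, i.e. -0.02500.

-0.02500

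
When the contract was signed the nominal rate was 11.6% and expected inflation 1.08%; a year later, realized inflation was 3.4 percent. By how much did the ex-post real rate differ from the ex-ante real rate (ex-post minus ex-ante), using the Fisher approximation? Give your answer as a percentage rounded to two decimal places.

Ex-ante: 11.6% − 1.08% = 10.520%
Ex-post: 11.6% − 3.4% = 8.200%
Difference (ex-post − ex-ante) = -2.3200% → -2.32%.

-2.32%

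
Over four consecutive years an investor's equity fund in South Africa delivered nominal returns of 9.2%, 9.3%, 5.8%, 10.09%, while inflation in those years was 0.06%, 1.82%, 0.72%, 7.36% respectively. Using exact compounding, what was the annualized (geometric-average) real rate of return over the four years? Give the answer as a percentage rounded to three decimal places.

Compound the nominal returns: 1.0920 × 1.0930 × 1.0580 × 1.1009 = 1.39019698.
Compound inflation: 1.0006 × 1.0182 × 1.0072 × 1.0736 = 1.10167073.
Deflate: 1.39019698 / 1.10167073 = 1.26189880.
Annualized real rate = 1.26189880^(1/4) − 1 = 5.9879% → 5.988%.

5.988%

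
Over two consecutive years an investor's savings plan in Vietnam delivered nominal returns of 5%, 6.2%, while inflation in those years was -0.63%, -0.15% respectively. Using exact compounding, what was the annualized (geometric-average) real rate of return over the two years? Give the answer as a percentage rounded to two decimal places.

6.01%

Compound the nominal returns: 1.0500 × 1.0620 = 1.11510000.
Compound inflation: 0.9937 × 0.9985 = 0.99220945.
Deflate: 1.11510000 / 0.99220945 = 1.12385545.
Annualized real rate = 1.12385545^(1/2) − 1 = 6.0120% → 6.01%.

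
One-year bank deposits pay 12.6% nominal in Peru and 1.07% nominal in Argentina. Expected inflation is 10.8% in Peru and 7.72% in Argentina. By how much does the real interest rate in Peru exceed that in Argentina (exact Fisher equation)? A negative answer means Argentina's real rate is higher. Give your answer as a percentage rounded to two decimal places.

7.80%

Peru: (1 + 0.1260)/(1 + 0.1080) − 1 = 1.6245%
Argentina: (1 + 0.0107)/(1 + 0.0772) − 1 = -6.1734%
Differential = 1.6245% − (-6.1734%) = 7.7980% → 7.80%.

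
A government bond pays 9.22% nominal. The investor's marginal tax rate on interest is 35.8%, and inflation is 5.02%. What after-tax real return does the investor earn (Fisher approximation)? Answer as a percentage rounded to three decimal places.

After-tax nominal return = 9.22% × (1 − 0.358) = 5.91924%.
r ≈ 5.91924% − 5.02% → 0.899%.

0.899%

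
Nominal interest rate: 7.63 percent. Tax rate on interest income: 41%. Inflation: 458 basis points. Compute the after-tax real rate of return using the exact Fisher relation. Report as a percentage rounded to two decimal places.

After-tax nominal return = 7.63% × (1 − 0.41) = 4.5017%.
1 + r = 1.045017 / 1.04580 = 0.999251
After-tax real rate = 0.999251 − 1 → -0.07%.

-0.07%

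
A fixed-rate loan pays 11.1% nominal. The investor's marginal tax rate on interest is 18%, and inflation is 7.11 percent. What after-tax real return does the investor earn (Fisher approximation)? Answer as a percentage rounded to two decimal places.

After-tax nominal return = 11.1% × (1 − 0.18) = 9.1020%.
r ≈ 9.1020% − 7.11% → 1.99%.

1.99%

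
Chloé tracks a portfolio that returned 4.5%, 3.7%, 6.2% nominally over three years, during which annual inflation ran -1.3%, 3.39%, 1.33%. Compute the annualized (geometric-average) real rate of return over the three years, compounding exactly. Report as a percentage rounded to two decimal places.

Nominal growth factor = 1.0450 × 1.0370 × 1.0620 = 1.15085223
Price-level growth factor = 0.9870 × 1.0339 × 1.0133 = 1.03403141
Real growth factor = 1.15085223 / 1.03403141 = 1.11297609
Annualized real rate = 1.11297609^(1/3) − 1 = 3.6323% → 3.63%.

3.63%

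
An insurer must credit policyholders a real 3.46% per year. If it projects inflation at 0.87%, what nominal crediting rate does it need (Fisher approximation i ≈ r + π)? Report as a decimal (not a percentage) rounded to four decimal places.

0.0433

i ≈ r + π = 3.46% + 0.87% = 0.0433.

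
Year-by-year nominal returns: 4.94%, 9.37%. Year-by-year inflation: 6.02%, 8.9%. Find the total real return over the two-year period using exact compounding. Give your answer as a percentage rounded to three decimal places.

-0.591%

Nominal growth factor = 1.0494 × 1.0937 = 1.1477288
Price-level growth factor = 1.0602 × 1.0890 = 1.1545578
Real growth factor = 1.1477288 / 1.1545578 = 0.9940852
Total real return = 0.9940852 − 1 → -0.591%.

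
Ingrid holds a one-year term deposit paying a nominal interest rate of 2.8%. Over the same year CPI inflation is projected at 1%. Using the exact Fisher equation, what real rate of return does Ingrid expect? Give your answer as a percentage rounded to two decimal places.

1.78%

By the Fisher equation, 1 + r = (1 + i)/(1 + π).
1 + r = 1.02800 / 1.01000 = 1.017822
r = 1.017822 − 1 = 1.7822%, i.e. 1.78%.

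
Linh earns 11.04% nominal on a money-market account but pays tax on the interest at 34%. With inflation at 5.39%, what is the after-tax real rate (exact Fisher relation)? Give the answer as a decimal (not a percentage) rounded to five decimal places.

0.01799

After-tax nominal return = 11.04% × (1 − 0.34) = 7.2864%.
1 + r = 1.072864 / 1.05390 = 1.017994
After-tax real rate = 1.017994 − 1 → 0.01799.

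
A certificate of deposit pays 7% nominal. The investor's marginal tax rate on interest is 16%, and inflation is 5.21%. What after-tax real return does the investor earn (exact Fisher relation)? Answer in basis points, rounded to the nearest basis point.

64 basis points

After-tax nominal return = 7% × (1 − 0.16) = 5.8800%.
1 + r = 1.05880 / 1.05210 = 1.006368
After-tax real rate = 1.006368 − 1 → 64 basis points.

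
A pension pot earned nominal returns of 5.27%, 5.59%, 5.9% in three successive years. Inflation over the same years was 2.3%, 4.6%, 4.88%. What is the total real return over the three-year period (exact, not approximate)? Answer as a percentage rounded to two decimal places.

Compound the nominal returns: 1.0527 × 1.0559 × 1.0590 = 1.177127.
Compound inflation: 1.0230 × 1.0460 × 1.0488 = 1.122277.
Deflate: 1.177127 / 1.122277 = 1.048874.
Total real return = 1.048874 − 1 → 4.89%.

4.89%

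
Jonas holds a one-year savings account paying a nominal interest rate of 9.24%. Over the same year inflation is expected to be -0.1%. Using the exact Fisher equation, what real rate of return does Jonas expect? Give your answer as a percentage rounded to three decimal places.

1 + r = 1.09240 / 0.99900 = 1.093493
r = 1.093493 − 1 = 9.3493%, i.e. 9.349%.

9.349%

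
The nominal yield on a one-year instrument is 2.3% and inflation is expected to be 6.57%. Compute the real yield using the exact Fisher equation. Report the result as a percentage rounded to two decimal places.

By the Fisher equation, 1 + r = (1 + i)/(1 + π).
1 + r = 1.02300 / 1.06570 = 0.959932
r = 0.959932 − 1 = -4.0068%, i.e. -4.01%.

-4.01%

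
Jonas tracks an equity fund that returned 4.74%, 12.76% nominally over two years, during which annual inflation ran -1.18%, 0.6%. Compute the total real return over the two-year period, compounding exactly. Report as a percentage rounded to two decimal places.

18.80%

Compound the nominal returns: 1.0474 × 1.1276 = 1.181048.
Compound inflation: 0.9882 × 1.0060 = 0.994129.
Deflate: 1.181048 / 0.994129 = 1.188023.
Total real return = 1.188023 − 1 → 18.80%.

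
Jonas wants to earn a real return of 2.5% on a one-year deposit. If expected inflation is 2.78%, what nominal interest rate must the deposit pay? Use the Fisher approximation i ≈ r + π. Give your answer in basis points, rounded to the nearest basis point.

i ≈ r + π = 2.5% + 2.78% = 528 basis points.

528 basis points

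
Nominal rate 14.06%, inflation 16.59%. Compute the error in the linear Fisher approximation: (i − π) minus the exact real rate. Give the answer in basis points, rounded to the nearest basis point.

-36 basis points

Approximate: r ≈ 14.060% − 16.590% = -2.5300%
Exact: (1 + 0.1406)/(1 + 0.1659) − 1 = -2.1700%
Error = -2.5300% − (-2.1700%) = -0.3600% → -36 basis points.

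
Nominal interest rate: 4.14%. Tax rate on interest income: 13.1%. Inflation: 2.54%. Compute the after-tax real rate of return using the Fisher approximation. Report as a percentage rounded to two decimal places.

1.06%

After-tax nominal return = 4.14% × (1 − 0.131) = 3.59766%.
r ≈ 3.59766% − 2.54% → 1.06%.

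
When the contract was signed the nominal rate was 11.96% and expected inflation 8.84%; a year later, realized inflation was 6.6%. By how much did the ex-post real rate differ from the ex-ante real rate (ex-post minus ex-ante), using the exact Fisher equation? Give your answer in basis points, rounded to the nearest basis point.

216 basis points

Ex-ante: (1 + 0.1196)/(1 + 0.0884) − 1 = 2.8666%
Ex-post: (1 + 0.1196)/(1 + 0.0660) − 1 = 5.0281%
Difference (ex-post − ex-ante) = 2.1615% → 216 basis points.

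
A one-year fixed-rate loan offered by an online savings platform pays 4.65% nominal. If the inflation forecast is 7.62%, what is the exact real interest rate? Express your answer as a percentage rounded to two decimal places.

-2.76%

By the Fisher identity, 1 + r = (1 + i)/(1 + π).
1 + r = 1.04650 / 1.07620 = 0.972403
r = 0.972403 − 1 = -2.7597%, i.e. -2.76%.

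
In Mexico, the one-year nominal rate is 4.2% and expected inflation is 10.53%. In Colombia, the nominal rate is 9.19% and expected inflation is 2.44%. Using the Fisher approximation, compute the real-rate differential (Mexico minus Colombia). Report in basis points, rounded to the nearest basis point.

Mexico: 4.2% − 10.53% = -6.330%
Colombia: 9.19% − 2.44% = 6.750%
Differential = -13.080% → -1308 basis points.

-1308 basis points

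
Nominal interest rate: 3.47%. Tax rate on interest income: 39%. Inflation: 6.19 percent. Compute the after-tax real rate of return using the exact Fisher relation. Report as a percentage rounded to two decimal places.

After-tax nominal return = 3.47% × (1 − 0.39) = 2.1167%.
1 + r = 1.021167 / 1.06190 = 0.961641
After-tax real rate = 0.961641 − 1 → -3.84%.

-3.84%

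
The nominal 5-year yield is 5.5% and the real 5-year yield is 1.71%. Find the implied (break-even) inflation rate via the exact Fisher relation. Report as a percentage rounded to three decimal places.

(1 + π) = (1 + i)/(1 + r) = 1.05500 / 1.01710 = 1.037263
Break-even inflation = 1.037263 − 1 → 3.726%.

3.726%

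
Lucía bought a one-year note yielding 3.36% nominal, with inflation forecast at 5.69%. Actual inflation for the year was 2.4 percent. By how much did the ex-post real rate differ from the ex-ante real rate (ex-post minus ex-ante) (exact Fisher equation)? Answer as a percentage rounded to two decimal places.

Ex-ante: (1 + 0.0336)/(1 + 0.0569) − 1 = -2.2046%
Ex-post: (1 + 0.0336)/(1 + 0.0240) − 1 = 0.9375%
Difference (ex-post − ex-ante) = 3.1421% → 3.14%.

3.14%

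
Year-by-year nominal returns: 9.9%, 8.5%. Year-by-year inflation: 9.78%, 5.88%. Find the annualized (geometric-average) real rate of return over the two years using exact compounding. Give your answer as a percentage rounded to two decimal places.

1.29%

Nominal growth factor = 1.0990 × 1.0850 = 1.1924150000
Price-level growth factor = 1.0978 × 1.0588 = 1.1623506400
Real growth factor = 1.1924150000 / 1.1623506400 = 1.0258651383
Annualized real rate = 1.0258651383^(1/2) − 1 = 1.285001% → 1.29%.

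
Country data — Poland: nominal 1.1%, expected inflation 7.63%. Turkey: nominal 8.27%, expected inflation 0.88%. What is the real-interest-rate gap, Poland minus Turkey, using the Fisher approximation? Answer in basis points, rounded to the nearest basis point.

Poland: 1.1% − 7.63% = -6.530%
Turkey: 8.27% − 0.88% = 7.390%
Differential = -13.920% → -1392 basis points.

-1392 basis points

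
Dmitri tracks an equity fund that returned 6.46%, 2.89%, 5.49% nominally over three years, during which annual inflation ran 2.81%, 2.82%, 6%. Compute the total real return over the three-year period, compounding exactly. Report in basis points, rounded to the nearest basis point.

312 basis points

Nominal growth factor = 1.0646 × 1.0289 × 1.0549 = 1.155503
Price-level growth factor = 1.0281 × 1.0282 × 1.0600 = 1.120518
Real growth factor = 1.155503 / 1.120518 = 1.031222
Total real return = 1.031222 − 1 → 312 basis points.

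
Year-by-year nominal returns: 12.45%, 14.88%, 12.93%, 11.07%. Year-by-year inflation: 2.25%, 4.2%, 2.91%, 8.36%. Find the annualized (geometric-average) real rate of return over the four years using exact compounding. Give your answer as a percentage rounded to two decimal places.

Compound the nominal returns: 1.1245 × 1.1488 × 1.1293 × 1.1107 = 1.62035430.
Compound inflation: 1.0225 × 1.0420 × 1.0291 × 1.0836 = 1.18811262.
Deflate: 1.62035430 / 1.18811262 = 1.36380531.
Annualized real rate = 1.36380531^(1/4) − 1 = 8.0658% → 8.07%.

8.07%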